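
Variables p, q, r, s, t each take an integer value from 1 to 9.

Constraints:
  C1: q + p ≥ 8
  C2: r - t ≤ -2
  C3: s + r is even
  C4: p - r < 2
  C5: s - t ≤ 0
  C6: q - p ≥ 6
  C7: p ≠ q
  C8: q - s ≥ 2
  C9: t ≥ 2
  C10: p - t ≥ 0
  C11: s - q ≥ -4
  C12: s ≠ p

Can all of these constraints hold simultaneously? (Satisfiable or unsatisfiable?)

Unsatisfiable

Constraints 5, 6, 10, and 11 give q − p ≥ 6, p − t ≥ 0, t − s ≥ 0, s − q ≥ -4.
Adding all 4 inequalities: the left sides telescope to 0, and the right sides sum to 6 + 0 + 0 + (-4) = 2. So 0 ≥ 2, which is false.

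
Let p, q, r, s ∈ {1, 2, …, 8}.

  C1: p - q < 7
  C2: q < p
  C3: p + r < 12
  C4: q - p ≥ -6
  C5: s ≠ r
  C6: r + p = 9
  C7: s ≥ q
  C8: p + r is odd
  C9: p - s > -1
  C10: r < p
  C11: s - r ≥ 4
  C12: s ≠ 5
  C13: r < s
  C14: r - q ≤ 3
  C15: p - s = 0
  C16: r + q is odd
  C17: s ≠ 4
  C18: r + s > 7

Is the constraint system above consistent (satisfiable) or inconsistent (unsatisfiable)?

Satisfiable

The assignment p = 7, q = 1, r = 2, s = 7 works:
  constraint 1 holds since p - q = 6.
  constraint 3 holds since p + r = 9.
The rest check out directly.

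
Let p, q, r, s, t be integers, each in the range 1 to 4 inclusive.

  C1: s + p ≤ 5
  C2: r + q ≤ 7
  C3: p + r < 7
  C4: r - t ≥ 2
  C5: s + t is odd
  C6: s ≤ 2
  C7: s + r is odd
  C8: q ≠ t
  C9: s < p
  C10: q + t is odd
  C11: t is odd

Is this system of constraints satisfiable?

The assignment p = 3, q = 4, r = 3, s = 2, t = 1 works:
  constraint 1 holds since s + p = 5.
  constraint 2 holds since r + q = 7.
The rest check out directly.

Satisfiable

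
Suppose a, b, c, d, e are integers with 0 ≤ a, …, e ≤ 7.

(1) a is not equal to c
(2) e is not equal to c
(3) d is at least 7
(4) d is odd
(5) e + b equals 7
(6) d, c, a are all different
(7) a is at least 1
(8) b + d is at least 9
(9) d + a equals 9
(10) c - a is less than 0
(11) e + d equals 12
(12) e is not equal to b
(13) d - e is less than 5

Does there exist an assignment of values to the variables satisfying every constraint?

Satisfiable

One satisfying assignment is a = 2, b = 2, c = 1, d = 7, e = 5.
For the less obvious constraints — constraint 5: e + b = 7; constraint 8: b + d = 9; constraint 9: d + a = 9 — and the others hold by inspection.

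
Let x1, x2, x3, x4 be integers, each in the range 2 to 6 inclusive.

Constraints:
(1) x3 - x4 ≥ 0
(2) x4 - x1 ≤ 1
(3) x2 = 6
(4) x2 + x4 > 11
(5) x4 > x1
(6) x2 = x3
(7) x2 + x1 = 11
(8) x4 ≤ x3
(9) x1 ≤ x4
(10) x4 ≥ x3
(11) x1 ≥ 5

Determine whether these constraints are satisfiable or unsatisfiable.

The assignment x1 = 5, x2 = 6, x3 = 6, x4 = 6 works:
  constraint 1 holds since x3 - x4 = 0.
  constraint 2 holds since x4 - x1 = 1.
The rest check out directly.

Satisfiable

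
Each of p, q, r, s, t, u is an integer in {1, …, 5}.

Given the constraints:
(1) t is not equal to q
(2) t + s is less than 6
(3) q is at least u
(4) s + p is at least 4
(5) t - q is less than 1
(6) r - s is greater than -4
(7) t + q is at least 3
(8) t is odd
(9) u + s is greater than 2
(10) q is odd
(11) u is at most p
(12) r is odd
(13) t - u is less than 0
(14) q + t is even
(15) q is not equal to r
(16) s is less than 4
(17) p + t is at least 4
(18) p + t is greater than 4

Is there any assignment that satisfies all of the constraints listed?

Try p = 5, q = 3, r = 1, s = 2, t = 1, u = 3.
Check constraint 2: t + s = 3; constraint 4: s + p = 7; constraint 5: t - q = -2. The remaining constraints are straightforward to verify.

Satisfiable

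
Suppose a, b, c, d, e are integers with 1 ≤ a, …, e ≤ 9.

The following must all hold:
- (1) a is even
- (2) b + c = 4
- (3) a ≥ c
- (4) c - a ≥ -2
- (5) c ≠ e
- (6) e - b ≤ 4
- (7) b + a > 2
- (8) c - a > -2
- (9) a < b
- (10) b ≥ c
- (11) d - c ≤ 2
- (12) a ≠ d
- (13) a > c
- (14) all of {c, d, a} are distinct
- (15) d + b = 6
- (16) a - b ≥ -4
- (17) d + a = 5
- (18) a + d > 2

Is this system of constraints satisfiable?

Satisfiable

Take a = 2, b = 3, c = 1, d = 3, e = 4. Then constraint 2: b + c = 4; constraint 4: c - a = -1, and every other listed constraint is also met.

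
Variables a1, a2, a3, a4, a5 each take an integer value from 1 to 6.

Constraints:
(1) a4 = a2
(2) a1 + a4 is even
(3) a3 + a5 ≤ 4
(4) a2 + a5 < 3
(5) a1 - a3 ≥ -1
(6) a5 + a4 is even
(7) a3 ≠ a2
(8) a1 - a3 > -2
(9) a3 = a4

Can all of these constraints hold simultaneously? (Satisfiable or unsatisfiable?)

From constraints 1 and 9, a3 = a4 = a2, so a3 = a2. But constraint 7 says a3 ≠ a2. Contradiction.

Unsatisfiable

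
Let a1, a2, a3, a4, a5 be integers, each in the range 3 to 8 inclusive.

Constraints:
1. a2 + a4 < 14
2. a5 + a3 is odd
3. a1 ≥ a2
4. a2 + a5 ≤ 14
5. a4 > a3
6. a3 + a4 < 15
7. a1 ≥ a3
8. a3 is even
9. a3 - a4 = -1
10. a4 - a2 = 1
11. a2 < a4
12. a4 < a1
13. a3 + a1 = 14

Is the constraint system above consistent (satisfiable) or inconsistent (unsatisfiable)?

Satisfiable

Setting (a1, a2, a3, a4, a5) = (8, 6, 6, 7, 7) satisfies everything: constraint 1: a2 + a4 = 13; constraint 4: a2 + a5 = 13; constraint 6: a3 + a4 = 13, and the others follow.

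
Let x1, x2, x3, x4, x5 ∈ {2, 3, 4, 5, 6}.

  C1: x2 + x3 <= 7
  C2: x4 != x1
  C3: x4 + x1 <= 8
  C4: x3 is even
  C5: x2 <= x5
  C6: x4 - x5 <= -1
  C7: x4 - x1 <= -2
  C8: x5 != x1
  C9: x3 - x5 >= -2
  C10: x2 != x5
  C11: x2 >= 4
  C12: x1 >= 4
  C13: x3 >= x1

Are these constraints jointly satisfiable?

From constraint 11: x2 ≥ 4. From constraints 12 and 13: x3 ≥ x1 ≥ 4. Hence x2 + x3 ≥ 8. But constraint 1 requires x2 + x3 ≤ 7, and 7 < 8. Contradiction.

Unsatisfiable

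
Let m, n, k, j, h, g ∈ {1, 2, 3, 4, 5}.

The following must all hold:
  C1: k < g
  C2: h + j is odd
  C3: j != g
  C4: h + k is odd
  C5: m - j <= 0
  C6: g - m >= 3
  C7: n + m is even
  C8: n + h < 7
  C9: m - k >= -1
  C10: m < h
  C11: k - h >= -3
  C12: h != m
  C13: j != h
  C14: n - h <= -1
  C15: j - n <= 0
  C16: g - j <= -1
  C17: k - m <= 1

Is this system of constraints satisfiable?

Constraints 6, 9, 11, 14, 15, and 16 give m − k ≥ -1, k − h ≥ -3, h − n ≥ 1, n − j ≥ 0, j − g ≥ 1, g − m ≥ 3.
Adding all 6 inequalities: the left sides telescope to 0, and the right sides sum to (-1) + (-3) + 1 + 0 + 1 + 3 = 1. So 0 ≥ 1, which is false.

Unsatisfiable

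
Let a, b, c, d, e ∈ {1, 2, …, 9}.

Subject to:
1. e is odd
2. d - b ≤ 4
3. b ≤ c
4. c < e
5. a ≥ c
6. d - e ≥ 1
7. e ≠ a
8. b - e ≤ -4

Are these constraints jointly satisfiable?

Unsatisfiable

Constraints 2, 6, and 8 give d − e ≥ 1, e − b ≥ 4, b − d ≥ -4.
Adding all 3 inequalities: the left sides telescope to 0, and the right sides sum to 1 + 4 + (-4) = 1. So 0 ≥ 1, which is false.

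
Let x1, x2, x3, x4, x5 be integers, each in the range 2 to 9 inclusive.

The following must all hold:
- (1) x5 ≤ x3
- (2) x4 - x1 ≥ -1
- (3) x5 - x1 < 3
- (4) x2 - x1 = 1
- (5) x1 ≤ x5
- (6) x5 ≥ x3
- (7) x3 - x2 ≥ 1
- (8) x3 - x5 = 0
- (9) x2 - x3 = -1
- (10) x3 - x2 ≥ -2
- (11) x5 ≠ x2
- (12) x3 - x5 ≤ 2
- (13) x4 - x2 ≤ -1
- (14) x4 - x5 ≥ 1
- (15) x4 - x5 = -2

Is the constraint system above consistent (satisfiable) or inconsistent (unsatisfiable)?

Constraints 7, 12, 13, and 14 give x4 − x5 ≥ 1, x5 − x3 ≥ -2, x3 − x2 ≥ 1, x2 − x4 ≥ 1.
Adding all 4 inequalities: the left sides telescope to 0, and the right sides sum to 1 + (-2) + 1 + 1 = 1. So 0 ≥ 1, which is false.

Unsatisfiable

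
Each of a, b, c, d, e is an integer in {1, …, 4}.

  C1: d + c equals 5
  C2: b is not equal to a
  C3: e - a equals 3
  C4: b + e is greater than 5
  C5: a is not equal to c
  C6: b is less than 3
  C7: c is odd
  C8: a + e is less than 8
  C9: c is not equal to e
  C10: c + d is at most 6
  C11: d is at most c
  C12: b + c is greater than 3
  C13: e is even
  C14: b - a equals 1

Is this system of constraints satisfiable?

Satisfiable

Setting (a, b, c, d, e) = (1, 2, 3, 2, 4) satisfies everything: constraint 1: d + c = 5; constraint 3: e - a = 3; constraint 4: b + e = 6, and the others follow.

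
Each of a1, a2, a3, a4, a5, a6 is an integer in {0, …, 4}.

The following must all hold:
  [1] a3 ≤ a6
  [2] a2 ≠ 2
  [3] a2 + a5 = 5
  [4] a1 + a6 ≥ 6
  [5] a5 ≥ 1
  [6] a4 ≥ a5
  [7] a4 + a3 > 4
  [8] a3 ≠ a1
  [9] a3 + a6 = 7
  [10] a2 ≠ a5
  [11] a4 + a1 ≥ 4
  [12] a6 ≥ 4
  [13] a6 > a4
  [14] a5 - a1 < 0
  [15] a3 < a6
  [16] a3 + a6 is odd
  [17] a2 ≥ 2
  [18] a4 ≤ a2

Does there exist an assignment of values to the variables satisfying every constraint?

Take a1 = 4, a2 = 3, a3 = 3, a4 = 3, a5 = 2, a6 = 4. Then constraint 3: a2 + a5 = 5; constraint 4: a1 + a6 = 8; constraint 7: a4 + a3 = 6, and every other listed constraint is also met.

Satisfiable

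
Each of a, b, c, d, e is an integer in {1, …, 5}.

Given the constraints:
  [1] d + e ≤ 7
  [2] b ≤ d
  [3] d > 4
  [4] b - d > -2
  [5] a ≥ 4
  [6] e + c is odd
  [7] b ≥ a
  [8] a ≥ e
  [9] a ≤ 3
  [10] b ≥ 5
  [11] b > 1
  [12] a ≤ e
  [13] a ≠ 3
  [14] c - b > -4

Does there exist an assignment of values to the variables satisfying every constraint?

From constraints 2 and 10: d ≥ b ≥ 5. From constraints 5 and 12: e ≥ a ≥ 4. Hence d + e ≥ 9. But constraint 1 requires d + e ≤ 7, and 7 < 9. Contradiction.

Unsatisfiable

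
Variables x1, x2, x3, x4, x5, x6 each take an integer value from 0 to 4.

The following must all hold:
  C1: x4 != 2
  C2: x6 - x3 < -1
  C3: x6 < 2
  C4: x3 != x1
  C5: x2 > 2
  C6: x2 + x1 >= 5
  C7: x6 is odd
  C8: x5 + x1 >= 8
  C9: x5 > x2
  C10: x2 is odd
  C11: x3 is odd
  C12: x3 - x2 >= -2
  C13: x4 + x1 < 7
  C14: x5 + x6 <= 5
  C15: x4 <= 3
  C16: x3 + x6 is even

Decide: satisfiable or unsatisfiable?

Satisfiable

Try x1 = 4, x2 = 3, x3 = 3, x4 = 1, x5 = 4, x6 = 1.
Check constraint 2: x6 - x3 = -2; constraint 6: x2 + x1 = 7. The remaining constraints are straightforward to verify.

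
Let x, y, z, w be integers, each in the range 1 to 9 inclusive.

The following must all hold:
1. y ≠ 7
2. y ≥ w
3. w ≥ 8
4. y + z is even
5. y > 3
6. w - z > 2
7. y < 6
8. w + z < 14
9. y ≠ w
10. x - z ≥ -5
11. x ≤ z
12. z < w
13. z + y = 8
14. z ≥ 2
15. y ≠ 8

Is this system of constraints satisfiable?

Unsatisfiable

From constraint 14: z ≥ 2. From constraints 2 and 3: y ≥ w ≥ 8. Hence z + y ≥ 10. But constraint 13 requires z + y = 8, and 8 < 10. Contradiction.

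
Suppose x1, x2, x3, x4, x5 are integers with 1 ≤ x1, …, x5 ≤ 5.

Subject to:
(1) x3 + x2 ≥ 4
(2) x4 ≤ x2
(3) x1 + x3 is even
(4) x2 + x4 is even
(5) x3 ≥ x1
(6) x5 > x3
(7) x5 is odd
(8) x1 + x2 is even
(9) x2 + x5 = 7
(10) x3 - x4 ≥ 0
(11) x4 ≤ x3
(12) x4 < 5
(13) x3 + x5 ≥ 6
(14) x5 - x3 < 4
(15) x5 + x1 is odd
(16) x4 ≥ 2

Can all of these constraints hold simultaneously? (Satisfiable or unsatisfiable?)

Satisfiable

The assignment x1 = 4, x2 = 2, x3 = 4, x4 = 2, x5 = 5 works:
  constraint 1 holds since x3 + x2 = 6.
  constraint 9 holds since x2 + x5 = 7.
The rest check out directly.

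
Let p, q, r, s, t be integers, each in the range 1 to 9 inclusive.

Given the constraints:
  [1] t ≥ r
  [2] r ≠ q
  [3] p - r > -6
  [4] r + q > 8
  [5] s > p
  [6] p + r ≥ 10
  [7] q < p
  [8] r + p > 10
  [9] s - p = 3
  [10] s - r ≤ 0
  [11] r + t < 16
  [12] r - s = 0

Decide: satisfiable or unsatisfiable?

The assignment p = 4, q = 2, r = 7, s = 7, t = 8 works:
  constraint 3 holds since p - r = -3.
  constraint 4 holds since r + q = 9.
  constraint 6 holds since p + r = 11.
The rest check out directly.

Satisfiable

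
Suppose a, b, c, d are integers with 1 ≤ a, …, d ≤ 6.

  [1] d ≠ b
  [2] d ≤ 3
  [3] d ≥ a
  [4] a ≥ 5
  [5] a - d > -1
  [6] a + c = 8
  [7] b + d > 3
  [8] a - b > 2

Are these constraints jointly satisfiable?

From constraints 3 and 4: d ≥ a and a ≥ 5, so d ≥ 5. From constraint 2: d ≤ 3. But 3 < 5, so no value of d works.

Unsatisfiable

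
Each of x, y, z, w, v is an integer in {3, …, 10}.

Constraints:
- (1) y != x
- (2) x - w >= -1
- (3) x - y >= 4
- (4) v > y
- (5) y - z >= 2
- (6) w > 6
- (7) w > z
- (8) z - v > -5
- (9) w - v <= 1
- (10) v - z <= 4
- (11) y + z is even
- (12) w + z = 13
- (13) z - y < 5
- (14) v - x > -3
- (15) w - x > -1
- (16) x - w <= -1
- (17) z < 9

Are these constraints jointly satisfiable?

Constraints 3, 5, 9, 10, and 16 give x − y ≥ 4, y − z ≥ 2, z − v ≥ -4, v − w ≥ -1, w − x ≥ 1.
Adding all 5 inequalities: the left sides telescope to 0, and the right sides sum to 4 + 2 + (-4) + (-1) + 1 = 2. So 0 ≥ 2, which is false.

Unsatisfiable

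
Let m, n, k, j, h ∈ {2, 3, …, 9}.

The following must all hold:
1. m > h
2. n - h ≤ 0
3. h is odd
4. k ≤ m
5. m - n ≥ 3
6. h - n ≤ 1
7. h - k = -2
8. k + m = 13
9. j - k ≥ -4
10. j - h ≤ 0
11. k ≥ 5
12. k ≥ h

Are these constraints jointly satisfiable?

Satisfiable

One satisfying assignment is m = 8, n = 2, k = 5, j = 2, h = 3.
For the less obvious constraints — constraint 2: n - h = -1; constraint 5: m - n = 6; constraint 6: h - n = 1 — and the others hold by inspection.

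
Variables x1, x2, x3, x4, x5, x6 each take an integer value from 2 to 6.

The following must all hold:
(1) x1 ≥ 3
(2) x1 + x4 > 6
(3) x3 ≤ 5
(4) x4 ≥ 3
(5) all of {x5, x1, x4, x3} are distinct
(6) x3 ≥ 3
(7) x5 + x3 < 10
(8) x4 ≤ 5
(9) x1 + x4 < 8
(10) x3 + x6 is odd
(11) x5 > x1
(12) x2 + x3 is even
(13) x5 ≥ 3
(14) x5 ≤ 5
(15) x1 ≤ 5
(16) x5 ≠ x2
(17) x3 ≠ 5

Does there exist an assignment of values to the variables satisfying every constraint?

Unsatisfiable

Constraints 1, 3, 4, 6, 8, 13, 14, and 15 confine each of x5, x1, x4, x3 to the 3 values {3, …, 5}.
Constraint 5 requires all 4 of them to be distinct, but only 3 values are available — impossible by the pigeonhole principle.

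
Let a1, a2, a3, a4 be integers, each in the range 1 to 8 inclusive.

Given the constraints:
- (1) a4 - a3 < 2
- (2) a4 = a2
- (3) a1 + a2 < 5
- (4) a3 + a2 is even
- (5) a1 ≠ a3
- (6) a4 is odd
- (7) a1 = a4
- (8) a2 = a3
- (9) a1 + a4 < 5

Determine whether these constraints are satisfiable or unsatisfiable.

Unsatisfiable

From constraints 2, 7, and 8, a1 = a4 = a2 = a3, so a1 = a3. But constraint 5 says a1 ≠ a3. Contradiction.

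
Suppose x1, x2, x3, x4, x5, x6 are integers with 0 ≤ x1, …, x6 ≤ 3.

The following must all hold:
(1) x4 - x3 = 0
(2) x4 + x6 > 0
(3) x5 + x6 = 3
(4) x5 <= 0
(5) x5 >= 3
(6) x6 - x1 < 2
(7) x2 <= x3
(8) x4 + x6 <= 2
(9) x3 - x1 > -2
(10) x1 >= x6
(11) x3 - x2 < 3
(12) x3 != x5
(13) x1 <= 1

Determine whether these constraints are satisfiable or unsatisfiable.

From constraint 4: x5 ≤ 0. From constraints 10 and 13: x6 ≤ x1 ≤ 1. Hence x5 + x6 ≤ 1. But constraint 3 requires x5 + x6 = 3, and 3 > 1. Contradiction.

Unsatisfiable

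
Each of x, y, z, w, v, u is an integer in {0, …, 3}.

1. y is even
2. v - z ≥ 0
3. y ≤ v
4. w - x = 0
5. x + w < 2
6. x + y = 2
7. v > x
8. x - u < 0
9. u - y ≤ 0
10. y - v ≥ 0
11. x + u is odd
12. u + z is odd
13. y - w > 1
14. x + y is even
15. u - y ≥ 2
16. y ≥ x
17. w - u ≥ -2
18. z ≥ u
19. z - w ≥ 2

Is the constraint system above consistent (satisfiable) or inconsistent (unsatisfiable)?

Constraints 2, 10, 15, 17, and 19 give z − w ≥ 2, w − u ≥ -2, u − y ≥ 2, y − v ≥ 0, v − z ≥ 0.
Adding all 5 inequalities: the left sides telescope to 0, and the right sides sum to 2 + (-2) + 2 + 0 + 0 = 2. So 0 ≥ 2, which is false.

Unsatisfiable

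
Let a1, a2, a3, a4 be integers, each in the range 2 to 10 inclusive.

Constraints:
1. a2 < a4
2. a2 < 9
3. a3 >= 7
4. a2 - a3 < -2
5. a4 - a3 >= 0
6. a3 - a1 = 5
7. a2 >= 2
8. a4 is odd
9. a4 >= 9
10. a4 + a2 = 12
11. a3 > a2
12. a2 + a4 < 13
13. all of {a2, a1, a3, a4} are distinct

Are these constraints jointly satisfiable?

Satisfiable

The assignment a1 = 2, a2 = 3, a3 = 7, a4 = 9 works:
  constraint 4 holds since a2 - a3 = -4.
  constraint 5 holds since a4 - a3 = 2.
  constraint 6 holds since a3 - a1 = 5.
The rest check out directly.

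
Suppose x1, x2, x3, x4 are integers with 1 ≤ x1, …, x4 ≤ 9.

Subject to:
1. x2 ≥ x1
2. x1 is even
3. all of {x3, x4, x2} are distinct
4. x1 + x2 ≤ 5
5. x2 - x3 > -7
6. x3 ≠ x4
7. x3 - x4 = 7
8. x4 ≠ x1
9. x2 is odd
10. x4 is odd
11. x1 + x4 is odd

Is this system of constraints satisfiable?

The assignment x1 = 2, x2 = 3, x3 = 8, x4 = 1 works:
  constraint 4 holds since x1 + x2 = 5.
  constraint 5 holds since x2 - x3 = -5.
  constraint 7 holds since x3 - x4 = 7.
The rest check out directly.

Satisfiable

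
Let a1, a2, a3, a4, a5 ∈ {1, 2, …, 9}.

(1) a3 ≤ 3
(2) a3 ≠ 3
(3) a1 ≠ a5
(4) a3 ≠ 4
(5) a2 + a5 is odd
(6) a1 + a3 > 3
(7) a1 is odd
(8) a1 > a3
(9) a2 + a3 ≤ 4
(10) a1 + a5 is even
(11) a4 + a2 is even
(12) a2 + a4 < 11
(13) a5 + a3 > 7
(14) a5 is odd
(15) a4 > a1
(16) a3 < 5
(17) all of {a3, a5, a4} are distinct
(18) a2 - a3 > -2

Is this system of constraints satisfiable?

Try a1 = 3, a2 = 2, a3 = 2, a4 = 6, a5 = 7.
Check constraint 6: a1 + a3 = 5; constraint 9: a2 + a3 = 4; constraint 12: a2 + a4 = 8. The remaining constraints are straightforward to verify.

Satisfiable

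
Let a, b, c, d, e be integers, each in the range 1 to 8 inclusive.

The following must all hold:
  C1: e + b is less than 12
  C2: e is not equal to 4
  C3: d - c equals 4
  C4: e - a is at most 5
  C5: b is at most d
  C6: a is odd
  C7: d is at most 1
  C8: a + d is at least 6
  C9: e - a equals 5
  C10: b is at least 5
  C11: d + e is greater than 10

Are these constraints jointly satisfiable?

Unsatisfiable

From constraints 5 and 10: d ≥ b and b ≥ 5, so d ≥ 5. From constraint 7: d ≤ 1. But 1 < 5, so no value of d works.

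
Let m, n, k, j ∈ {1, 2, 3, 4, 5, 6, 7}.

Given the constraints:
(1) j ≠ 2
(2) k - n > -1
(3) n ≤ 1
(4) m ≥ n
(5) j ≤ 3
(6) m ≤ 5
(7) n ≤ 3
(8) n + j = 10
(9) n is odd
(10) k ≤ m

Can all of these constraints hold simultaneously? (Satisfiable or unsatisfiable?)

Unsatisfiable

From constraints 4 and 6: n ≤ m ≤ 5. From constraint 5: j ≤ 3. Hence n + j ≤ 8. But constraint 8 requires n + j = 10, and 10 > 8. Contradiction.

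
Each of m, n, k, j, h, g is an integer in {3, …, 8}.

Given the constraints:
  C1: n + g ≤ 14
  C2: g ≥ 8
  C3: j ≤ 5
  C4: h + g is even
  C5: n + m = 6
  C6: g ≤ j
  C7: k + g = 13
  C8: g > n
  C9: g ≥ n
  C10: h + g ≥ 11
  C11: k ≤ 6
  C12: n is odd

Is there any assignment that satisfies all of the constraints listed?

From constraint 11: k ≤ 6. From constraints 3 and 6: g ≤ j ≤ 5. Hence k + g ≤ 11. But constraint 7 requires k + g = 13, and 13 > 11. Contradiction.

Unsatisfiable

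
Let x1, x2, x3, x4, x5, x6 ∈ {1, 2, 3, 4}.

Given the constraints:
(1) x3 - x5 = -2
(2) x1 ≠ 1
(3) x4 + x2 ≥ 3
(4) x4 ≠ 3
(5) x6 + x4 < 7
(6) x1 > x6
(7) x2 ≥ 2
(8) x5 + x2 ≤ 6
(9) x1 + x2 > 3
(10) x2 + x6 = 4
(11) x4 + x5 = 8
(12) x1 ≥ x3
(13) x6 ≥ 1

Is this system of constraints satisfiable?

One satisfying assignment is x1 = 4, x2 = 2, x3 = 2, x4 = 4, x5 = 4, x6 = 2.
For the less obvious constraints — constraint 1: x3 - x5 = -2; constraint 3: x4 + x2 = 6; constraint 5: x6 + x4 = 6 — and the others hold by inspection.

Satisfiable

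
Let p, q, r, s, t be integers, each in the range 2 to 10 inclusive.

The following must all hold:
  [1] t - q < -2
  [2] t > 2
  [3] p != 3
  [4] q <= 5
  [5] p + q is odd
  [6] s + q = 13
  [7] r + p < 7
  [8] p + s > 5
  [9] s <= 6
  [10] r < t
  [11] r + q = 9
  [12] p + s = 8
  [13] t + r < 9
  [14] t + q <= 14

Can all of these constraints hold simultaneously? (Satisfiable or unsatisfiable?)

Unsatisfiable

From constraint 9: s ≤ 6. From constraint 4: q ≤ 5. Hence s + q ≤ 11. But constraint 6 requires s + q = 13, and 13 > 11. Contradiction.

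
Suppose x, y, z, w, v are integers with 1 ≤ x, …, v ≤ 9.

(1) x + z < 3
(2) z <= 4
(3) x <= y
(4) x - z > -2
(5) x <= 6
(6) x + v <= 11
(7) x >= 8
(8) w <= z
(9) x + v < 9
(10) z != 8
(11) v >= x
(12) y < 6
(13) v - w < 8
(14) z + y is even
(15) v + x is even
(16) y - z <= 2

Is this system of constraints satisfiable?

Unsatisfiable

From constraints 3 and 7: y ≥ x and x ≥ 8, so y ≥ 8. From constraint 12: y ≤ 5. But 5 < 8, so no value of y works.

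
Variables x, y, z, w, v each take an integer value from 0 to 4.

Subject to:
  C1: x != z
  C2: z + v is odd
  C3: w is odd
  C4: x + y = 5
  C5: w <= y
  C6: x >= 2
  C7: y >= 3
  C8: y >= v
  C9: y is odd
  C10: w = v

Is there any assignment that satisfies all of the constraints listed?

Try x = 2, y = 3, z = 0, w = 3, v = 3.
Check constraint 2: z + v = 3 is odd; constraint 4: x + y = 5. The remaining constraints are straightforward to verify.

Satisfiable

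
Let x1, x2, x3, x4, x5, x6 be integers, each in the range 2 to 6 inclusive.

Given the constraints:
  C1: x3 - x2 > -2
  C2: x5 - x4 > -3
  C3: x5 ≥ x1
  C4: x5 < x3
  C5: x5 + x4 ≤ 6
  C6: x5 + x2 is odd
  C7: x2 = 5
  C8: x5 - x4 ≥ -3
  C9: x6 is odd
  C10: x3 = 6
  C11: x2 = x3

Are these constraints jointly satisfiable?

Unsatisfiable

Constraint 7 fixes x2 = 5 and constraint 10 fixes x3 = 6, but constraint 11 requires x2 = x3. Since 5 ≠ 6, contradiction.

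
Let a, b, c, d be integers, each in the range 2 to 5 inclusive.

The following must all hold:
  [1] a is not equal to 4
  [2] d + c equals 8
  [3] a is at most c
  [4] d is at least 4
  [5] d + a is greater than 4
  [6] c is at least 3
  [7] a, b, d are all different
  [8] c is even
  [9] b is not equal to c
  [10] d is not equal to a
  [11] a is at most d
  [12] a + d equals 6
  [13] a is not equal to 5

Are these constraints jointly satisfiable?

One satisfying assignment is a = 2, b = 5, c = 4, d = 4.
For the less obvious constraints — constraint 2: d + c = 8; constraint 5: d + a = 6 — and the others hold by inspection.

Satisfiable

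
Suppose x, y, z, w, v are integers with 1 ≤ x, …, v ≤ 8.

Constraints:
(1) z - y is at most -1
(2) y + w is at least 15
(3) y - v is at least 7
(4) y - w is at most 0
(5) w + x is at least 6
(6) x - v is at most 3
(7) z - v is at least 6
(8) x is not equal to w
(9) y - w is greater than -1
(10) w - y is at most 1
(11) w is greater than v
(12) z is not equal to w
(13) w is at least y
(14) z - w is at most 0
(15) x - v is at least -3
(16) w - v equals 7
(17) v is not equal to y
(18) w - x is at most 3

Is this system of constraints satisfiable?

Constraints 1, 4, 6, 7, and 18 give v − x ≥ -3, x − w ≥ -3, w − y ≥ 0, y − z ≥ 1, z − v ≥ 6.
Adding all 5 inequalities: the left sides telescope to 0, and the right sides sum to (-3) + (-3) + 0 + 1 + 6 = 1. So 0 ≥ 1, which is false.

Unsatisfiable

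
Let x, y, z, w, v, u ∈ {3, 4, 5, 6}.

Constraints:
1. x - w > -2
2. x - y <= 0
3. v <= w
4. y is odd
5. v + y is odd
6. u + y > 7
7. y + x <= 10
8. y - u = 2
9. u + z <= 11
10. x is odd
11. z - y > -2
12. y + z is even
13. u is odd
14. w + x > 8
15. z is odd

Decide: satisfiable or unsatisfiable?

Satisfiable

Take x = 5, y = 5, z = 5, w = 6, v = 6, u = 3. Then constraint 1: x - w = -1; constraint 2: x - y = 0; constraint 6: u + y = 8, and every other listed constraint is also met.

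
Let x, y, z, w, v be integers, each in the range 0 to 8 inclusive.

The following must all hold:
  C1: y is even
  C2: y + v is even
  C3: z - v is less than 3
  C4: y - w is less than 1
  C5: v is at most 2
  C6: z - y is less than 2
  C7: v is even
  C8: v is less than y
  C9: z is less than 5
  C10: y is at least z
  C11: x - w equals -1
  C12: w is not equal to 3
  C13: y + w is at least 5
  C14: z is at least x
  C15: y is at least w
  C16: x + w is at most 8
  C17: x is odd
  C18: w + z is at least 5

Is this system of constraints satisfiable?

Setting (x, y, z, w, v) = (3, 4, 4, 4, 2) satisfies everything: constraint 3: z - v = 2; constraint 4: y - w = 0; constraint 6: z - y = 0, and the others follow.

Satisfiable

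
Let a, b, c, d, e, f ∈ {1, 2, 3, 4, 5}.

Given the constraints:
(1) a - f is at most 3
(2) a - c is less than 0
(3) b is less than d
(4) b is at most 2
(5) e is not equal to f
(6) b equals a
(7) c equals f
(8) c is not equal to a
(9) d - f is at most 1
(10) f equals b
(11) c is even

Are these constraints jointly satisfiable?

From constraints 6, 7, and 10, c = f = b = a, so c = a. But constraint 8 says c ≠ a. Contradiction.

Unsatisfiable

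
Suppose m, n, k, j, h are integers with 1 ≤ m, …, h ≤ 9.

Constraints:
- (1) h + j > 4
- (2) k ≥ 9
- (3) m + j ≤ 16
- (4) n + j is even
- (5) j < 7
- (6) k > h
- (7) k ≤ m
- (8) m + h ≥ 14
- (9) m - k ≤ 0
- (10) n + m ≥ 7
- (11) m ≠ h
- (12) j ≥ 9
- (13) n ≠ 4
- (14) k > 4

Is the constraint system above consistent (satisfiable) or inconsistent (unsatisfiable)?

From constraints 2 and 7: m ≥ k ≥ 9. From constraint 12: j ≥ 9. Hence m + j ≥ 18. But constraint 3 requires m + j ≤ 16, and 16 < 18. Contradiction.

Unsatisfiable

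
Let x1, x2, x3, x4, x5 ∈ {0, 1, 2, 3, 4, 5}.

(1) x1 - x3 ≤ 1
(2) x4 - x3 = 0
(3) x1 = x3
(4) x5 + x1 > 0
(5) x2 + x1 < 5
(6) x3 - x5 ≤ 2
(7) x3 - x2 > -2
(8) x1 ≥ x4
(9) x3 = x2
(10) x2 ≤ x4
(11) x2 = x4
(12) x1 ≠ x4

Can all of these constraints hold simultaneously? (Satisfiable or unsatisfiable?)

From constraints 3, 9, and 11, x1 = x3 = x2 = x4, so x1 = x4. But constraint 12 says x1 ≠ x4. Contradiction.

Unsatisfiable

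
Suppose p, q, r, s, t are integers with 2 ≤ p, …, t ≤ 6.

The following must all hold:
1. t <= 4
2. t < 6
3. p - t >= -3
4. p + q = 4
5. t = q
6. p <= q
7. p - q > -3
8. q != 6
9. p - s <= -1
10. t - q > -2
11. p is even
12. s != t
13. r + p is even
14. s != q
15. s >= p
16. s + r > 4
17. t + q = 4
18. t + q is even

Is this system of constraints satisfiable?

Satisfiable

One satisfying assignment is p = 2, q = 2, r = 4, s = 3, t = 2.
For the less obvious constraints — constraint 3: p - t = 0; constraint 4: p + q = 4; constraint 7: p - q = 0 — and the others hold by inspection.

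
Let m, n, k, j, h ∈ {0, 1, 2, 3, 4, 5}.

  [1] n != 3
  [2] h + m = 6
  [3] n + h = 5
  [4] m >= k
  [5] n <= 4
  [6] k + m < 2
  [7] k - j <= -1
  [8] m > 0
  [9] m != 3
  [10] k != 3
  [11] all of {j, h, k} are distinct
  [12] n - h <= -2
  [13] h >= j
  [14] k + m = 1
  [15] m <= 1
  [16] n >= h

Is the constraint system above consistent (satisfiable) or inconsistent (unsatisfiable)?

From constraints 5 and 16: h ≤ n ≤ 4. From constraint 15: m ≤ 1. Hence h + m ≤ 5. But constraint 2 requires h + m = 6, and 6 > 5. Contradiction.

Unsatisfiable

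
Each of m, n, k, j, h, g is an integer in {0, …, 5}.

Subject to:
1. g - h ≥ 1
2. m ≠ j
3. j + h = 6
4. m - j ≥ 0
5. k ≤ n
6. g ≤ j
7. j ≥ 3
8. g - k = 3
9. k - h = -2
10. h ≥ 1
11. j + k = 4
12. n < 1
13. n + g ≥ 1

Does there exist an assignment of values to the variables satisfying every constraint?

Satisfiable

One satisfying assignment is m = 5, n = 0, k = 0, j = 4, h = 2, g = 3.
For the less obvious constraints — constraint 1: g - h = 1; constraint 3: j + h = 6; constraint 4: m - j = 1 — and the others hold by inspection.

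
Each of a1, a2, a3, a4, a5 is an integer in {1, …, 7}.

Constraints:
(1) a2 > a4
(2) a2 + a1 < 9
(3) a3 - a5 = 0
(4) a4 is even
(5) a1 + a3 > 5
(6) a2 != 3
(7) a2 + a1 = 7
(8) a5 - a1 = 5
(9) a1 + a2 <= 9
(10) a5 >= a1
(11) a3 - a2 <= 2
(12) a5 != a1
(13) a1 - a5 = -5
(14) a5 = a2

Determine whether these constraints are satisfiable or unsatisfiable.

Satisfiable

Try a1 = 1, a2 = 6, a3 = 6, a4 = 2, a5 = 6.
Check constraint 2: a2 + a1 = 7; constraint 3: a3 - a5 = 0; constraint 5: a1 + a3 = 7. The remaining constraints are straightforward to verify.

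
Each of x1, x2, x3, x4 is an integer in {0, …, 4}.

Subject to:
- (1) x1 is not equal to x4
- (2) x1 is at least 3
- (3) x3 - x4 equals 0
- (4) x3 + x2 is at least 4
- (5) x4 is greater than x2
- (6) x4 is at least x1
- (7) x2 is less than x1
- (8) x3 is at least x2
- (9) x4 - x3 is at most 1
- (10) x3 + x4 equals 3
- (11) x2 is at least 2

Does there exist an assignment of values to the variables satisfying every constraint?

From constraints 8 and 11: x3 ≥ x2 ≥ 2. From constraints 2 and 6: x4 ≥ x1 ≥ 3. Hence x3 + x4 ≥ 5. But constraint 10 requires x3 + x4 = 3, and 3 < 5. Contradiction.

Unsatisfiable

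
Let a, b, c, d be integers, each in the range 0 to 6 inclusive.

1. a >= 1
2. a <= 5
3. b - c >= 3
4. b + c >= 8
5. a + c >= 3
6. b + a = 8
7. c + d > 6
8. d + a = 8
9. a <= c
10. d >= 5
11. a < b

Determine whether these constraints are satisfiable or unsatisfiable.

Setting (a, b, c, d) = (2, 6, 3, 6) satisfies everything: constraint 3: b - c = 3; constraint 4: b + c = 9, and the others follow.

Satisfiable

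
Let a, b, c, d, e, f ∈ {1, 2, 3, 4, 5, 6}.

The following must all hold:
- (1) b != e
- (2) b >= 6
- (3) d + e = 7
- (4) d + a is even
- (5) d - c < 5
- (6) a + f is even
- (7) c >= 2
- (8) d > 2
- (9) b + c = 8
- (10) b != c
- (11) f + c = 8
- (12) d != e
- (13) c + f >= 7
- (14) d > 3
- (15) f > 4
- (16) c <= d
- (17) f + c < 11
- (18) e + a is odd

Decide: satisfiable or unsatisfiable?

One satisfying assignment is a = 6, b = 6, c = 2, d = 4, e = 3, f = 6.
For the less obvious constraints — constraint 3: d + e = 7; constraint 5: d - c = 2 — and the others hold by inspection.

Satisfiable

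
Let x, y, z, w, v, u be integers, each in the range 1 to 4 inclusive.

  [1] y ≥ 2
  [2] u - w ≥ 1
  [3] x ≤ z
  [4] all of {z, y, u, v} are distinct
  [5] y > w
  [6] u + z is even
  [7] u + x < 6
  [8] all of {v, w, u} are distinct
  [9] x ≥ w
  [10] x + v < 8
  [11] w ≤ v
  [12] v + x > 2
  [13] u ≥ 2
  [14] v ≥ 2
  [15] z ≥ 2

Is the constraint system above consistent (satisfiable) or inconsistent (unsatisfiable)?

Unsatisfiable

Constraints 1, 13, 14, and 15 confine each of z, y, u, v to the 3 values {2, …, 4} (the domain already gives each ≤ 4).
Constraint 4 requires all 4 of them to be distinct, but only 3 values are available — impossible by the pigeonhole principle.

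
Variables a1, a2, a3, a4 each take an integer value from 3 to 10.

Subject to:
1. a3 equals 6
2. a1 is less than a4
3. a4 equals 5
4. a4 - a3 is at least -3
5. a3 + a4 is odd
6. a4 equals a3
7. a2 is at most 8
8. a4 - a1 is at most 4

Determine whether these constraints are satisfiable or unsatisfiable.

Unsatisfiable

Constraint 3 fixes a4 = 5 and constraint 1 fixes a3 = 6, but constraint 6 requires a4 = a3. Since 5 ≠ 6, contradiction.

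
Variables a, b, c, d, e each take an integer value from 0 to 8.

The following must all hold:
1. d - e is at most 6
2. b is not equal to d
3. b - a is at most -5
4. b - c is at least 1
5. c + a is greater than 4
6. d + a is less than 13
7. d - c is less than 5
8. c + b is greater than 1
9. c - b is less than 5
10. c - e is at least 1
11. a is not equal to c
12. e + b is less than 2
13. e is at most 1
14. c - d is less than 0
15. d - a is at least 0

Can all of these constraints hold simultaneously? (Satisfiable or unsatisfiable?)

Unsatisfiable

Constraints 1, 3, 4, 10, and 15 give b − c ≥ 1, c − e ≥ 1, e − d ≥ -6, d − a ≥ 0, a − b ≥ 5.
Adding all 5 inequalities: the left sides telescope to 0, and the right sides sum to 1 + 1 + (-6) + 0 + 5 = 1. So 0 ≥ 1, which is false.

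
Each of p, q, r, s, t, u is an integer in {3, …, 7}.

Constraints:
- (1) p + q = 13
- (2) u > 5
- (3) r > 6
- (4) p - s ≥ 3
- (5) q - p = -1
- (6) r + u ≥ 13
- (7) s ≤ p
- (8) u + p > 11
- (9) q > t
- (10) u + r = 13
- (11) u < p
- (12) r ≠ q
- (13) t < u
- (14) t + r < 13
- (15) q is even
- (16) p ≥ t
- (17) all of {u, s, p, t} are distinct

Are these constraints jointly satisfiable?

Satisfiable

The assignment p = 7, q = 6, r = 7, s = 4, t = 3, u = 6 works:
  constraint 1 holds since p + q = 13.
  constraint 4 holds since p - s = 3.
The rest check out directly.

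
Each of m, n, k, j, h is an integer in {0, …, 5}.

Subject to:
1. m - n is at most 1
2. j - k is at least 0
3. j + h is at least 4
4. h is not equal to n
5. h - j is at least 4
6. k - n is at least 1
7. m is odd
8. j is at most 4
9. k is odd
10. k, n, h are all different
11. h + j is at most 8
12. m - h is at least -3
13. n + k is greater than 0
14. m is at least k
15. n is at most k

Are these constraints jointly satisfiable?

Unsatisfiable

Constraints 1, 2, 5, 6, and 12 give h − j ≥ 4, j − k ≥ 0, k − n ≥ 1, n − m ≥ -1, m − h ≥ -3.
Adding all 5 inequalities: the left sides telescope to 0, and the right sides sum to 4 + 0 + 1 + (-1) + (-3) = 1. So 0 ≥ 1, which is false.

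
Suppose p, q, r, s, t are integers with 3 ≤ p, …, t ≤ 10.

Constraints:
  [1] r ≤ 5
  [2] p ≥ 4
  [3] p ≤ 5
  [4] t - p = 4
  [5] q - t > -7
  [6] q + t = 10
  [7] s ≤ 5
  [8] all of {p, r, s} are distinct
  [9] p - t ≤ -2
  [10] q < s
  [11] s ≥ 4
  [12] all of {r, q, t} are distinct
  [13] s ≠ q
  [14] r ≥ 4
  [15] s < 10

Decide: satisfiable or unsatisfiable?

Unsatisfiable

Constraints 1, 2, 3, 7, 11, and 14 confine each of p, r, s to the 2 values {4, 5}.
Constraint 8 requires all 3 of them to be distinct, but only 2 values are available — impossible by the pigeonhole principle.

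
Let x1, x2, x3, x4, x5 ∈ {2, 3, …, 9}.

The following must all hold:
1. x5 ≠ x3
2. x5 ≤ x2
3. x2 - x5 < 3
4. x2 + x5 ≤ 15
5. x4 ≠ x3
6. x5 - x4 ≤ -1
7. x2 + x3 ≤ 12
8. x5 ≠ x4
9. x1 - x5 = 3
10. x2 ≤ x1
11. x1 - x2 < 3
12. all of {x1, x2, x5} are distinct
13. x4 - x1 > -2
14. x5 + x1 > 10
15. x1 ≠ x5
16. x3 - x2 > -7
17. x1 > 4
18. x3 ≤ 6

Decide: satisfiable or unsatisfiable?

Satisfiable

Try x1 = 8, x2 = 7, x3 = 3, x4 = 8, x5 = 5.
Check constraint 3: x2 - x5 = 2; constraint 4: x2 + x5 = 12; constraint 6: x5 - x4 = -3. The remaining constraints are straightforward to verify.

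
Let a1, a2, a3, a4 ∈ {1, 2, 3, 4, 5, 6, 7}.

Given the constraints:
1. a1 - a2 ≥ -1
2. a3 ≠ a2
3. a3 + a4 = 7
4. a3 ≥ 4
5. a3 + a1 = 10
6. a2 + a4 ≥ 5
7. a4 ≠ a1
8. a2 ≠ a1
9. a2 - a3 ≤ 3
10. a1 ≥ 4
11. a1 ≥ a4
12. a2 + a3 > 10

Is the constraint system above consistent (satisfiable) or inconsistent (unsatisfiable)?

Satisfiable

One satisfying assignment is a1 = 5, a2 = 6, a3 = 5, a4 = 2.
For the less obvious constraints — constraint 1: a1 - a2 = -1; constraint 3: a3 + a4 = 7 — and the others hold by inspection.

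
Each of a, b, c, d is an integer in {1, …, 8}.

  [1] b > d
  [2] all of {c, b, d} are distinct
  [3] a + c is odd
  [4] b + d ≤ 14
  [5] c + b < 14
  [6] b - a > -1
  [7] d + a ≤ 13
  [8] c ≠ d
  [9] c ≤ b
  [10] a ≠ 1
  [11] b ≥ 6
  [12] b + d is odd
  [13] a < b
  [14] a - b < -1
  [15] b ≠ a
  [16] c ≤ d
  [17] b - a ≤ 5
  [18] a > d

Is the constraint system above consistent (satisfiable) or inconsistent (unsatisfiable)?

The assignment a = 6, b = 8, c = 3, d = 5 works:
  constraint 4 holds since b + d = 13.
  constraint 5 holds since c + b = 11.
  constraint 6 holds since b - a = 2.
The rest check out directly.

Satisfiable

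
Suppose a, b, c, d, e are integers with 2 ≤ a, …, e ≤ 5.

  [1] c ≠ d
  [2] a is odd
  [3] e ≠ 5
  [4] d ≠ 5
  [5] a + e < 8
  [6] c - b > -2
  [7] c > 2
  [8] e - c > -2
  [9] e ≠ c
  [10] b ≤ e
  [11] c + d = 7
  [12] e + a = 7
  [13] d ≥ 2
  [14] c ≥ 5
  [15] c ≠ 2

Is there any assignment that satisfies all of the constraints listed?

Satisfiable

One satisfying assignment is a = 3, b = 4, c = 5, d = 2, e = 4.
For the less obvious constraints — constraint 5: a + e = 7; constraint 6: c - b = 1 — and the others hold by inspection.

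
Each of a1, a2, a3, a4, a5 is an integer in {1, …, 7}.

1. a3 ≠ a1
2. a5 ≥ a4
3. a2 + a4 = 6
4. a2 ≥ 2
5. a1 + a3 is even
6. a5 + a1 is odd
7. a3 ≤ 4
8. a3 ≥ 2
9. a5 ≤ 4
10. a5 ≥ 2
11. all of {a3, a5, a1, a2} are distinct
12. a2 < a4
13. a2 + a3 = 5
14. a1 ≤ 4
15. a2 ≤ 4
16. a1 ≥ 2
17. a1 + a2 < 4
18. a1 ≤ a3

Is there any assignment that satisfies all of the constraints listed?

Constraints 4, 7, 8, 9, 10, 14, 15, and 16 confine each of a3, a5, a1, a2 to the 3 values {2, …, 4}.
Constraint 11 requires all 4 of them to be distinct, but only 3 values are available — impossible by the pigeonhole principle.

Unsatisfiable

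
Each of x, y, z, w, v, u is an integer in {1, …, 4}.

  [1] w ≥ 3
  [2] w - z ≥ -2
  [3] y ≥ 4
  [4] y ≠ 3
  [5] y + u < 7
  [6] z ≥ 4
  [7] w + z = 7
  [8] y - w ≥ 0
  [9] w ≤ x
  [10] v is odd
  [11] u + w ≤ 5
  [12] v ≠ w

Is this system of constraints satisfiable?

Satisfiable

One satisfying assignment is x = 3, y = 4, z = 4, w = 3, v = 1, u = 2.
For the less obvious constraints — constraint 2: w - z = -1; constraint 5: y + u = 6 — and the others hold by inspection.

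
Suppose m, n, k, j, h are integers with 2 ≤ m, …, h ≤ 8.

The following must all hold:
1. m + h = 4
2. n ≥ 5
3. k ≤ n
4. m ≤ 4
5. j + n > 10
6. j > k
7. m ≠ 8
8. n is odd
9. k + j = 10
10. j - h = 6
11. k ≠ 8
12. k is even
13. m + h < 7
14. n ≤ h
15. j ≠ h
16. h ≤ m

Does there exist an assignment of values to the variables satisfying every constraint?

From constraints 2 and 14: h ≥ n and n ≥ 5, so h ≥ 5. From constraints 4 and 16: h ≤ m and m ≤ 4, so h ≤ 4. But 4 < 5, so no value of h works.

Unsatisfiable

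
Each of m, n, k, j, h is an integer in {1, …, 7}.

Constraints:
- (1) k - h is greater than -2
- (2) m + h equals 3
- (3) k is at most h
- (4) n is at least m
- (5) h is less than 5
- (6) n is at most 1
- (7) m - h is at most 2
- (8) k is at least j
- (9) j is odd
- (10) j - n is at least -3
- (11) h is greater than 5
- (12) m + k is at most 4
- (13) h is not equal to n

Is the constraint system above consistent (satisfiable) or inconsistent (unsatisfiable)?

From constraint 11: h ≥ 6. From constraint 5: h ≤ 4. But 4 < 6, so no value of h works.

Unsatisfiable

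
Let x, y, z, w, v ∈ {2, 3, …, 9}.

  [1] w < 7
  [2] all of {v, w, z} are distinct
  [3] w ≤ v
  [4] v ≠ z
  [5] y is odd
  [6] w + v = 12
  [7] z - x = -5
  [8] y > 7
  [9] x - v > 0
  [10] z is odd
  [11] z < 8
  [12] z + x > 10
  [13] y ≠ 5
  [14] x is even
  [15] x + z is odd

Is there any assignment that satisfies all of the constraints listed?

Satisfiable

Take x = 8, y = 9, z = 3, w = 5, v = 7. Then constraint 6: w + v = 12; constraint 7: z - x = -5; constraint 9: x - v = 1, and every other listed constraint is also met.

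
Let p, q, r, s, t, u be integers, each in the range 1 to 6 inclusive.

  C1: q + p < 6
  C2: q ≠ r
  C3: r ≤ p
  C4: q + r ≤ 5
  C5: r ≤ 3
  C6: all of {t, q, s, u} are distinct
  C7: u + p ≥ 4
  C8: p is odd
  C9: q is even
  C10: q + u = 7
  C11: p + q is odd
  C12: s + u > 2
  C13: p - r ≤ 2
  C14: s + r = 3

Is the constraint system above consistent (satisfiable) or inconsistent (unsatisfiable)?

Satisfiable

Setting (p, q, r, s, t, u) = (1, 4, 1, 2, 6, 3) satisfies everything: constraint 1: q + p = 5; constraint 4: q + r = 5, and the others follow.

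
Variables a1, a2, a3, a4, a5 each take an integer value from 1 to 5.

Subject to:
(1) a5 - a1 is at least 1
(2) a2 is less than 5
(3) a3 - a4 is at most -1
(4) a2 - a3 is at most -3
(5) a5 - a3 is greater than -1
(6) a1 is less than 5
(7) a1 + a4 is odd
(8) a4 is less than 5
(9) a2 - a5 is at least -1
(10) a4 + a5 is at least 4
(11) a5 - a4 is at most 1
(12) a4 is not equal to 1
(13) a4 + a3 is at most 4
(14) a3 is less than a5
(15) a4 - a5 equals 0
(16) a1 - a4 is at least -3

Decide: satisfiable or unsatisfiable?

Constraints 1, 3, 4, 9, and 16 give a3 − a2 ≥ 3, a2 − a5 ≥ -1, a5 − a1 ≥ 1, a1 − a4 ≥ -3, a4 − a3 ≥ 1.
Adding all 5 inequalities: the left sides telescope to 0, and the right sides sum to 3 + (-1) + 1 + (-3) + 1 = 1. So 0 ≥ 1, which is false.

Unsatisfiable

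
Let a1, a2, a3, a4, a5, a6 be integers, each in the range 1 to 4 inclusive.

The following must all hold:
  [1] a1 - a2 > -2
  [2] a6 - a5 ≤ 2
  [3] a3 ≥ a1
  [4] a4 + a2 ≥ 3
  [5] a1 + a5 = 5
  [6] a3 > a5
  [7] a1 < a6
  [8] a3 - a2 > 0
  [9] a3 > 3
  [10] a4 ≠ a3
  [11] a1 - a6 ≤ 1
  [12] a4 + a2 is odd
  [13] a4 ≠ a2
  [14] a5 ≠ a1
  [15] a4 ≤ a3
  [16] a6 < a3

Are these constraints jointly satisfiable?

Try a1 = 2, a2 = 2, a3 = 4, a4 = 1, a5 = 3, a6 = 3.
Check constraint 1: a1 - a2 = 0; constraint 2: a6 - a5 = 0; constraint 4: a4 + a2 = 3. The remaining constraints are straightforward to verify.

Satisfiable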